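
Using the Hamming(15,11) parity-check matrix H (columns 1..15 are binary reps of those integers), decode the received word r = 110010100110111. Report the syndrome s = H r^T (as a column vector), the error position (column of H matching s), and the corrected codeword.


s = (1, 1, 0, 0)^T, error position = 12, corrected codeword c = 110010100111111

Compute s = H r^T mod 2 one row at a time:
  s_1 = 0 + 0 + 1 + 1 + 0 + 1 + 1 + 1 = 5 ≡ 1 (mod 2).
  s_2 = 0 + 1 + 0 + 1 + 0 + 1 + 1 + 1 = 5 ≡ 1 (mod 2).
  s_3 = 1 + 0 + 0 + 1 + 1 + 1 + 1 + 1 = 6 ≡ 0 (mod 2).
  s_4 = 1 + 0 + 1 + 1 + 0 + 1 + 1 + 1 = 6 ≡ 0 (mod 2).
s = (1, 1, 0, 0)^T — this equals column 12 of H (binary 1100), so error is at position 12.
Correct: flip bit 12 of r = 110010100110111 to get c = 110010100111111.


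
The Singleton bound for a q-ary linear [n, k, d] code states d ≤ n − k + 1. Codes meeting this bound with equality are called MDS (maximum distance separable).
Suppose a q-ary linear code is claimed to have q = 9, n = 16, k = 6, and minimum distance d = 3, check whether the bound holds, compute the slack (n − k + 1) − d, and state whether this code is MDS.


Singleton RHS = n − k + 1 = 11, slack = 8, bound satisfied, not MDS.

Singleton bound: d ≤ n − k + 1.
Here n = 16, k = 6, so n − k + 1 = 11.
Given d = 3, check d ≤ 11: YES.
Slack = (n − k + 1) − d = 8.
The code is NOT MDS (slack = 8 > 0).
Description: the claimed parameters are [16, 6, 3]_9; such a code would be non-MDS.


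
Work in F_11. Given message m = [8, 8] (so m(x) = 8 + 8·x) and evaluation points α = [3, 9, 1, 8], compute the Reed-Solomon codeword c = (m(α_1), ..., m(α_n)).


c = [10, 3, 5, 6]

Message polynomial: m(x) = 8 + 8·x (mod 11).
For each evaluation point α_i, compute m(α_i) mod 11:
  α_1 = 3: Horner steps 8 → 10, so m(3) = 10.
  α_2 = 9: Horner steps 8 → 3, so m(9) = 3.
  α_3 = 1: Horner steps 8 → 5, so m(1) = 5.
  α_4 = 8: Horner steps 8 → 6, so m(8) = 6.
Codeword c = [10, 3, 5, 6] ∈ F_11^4.


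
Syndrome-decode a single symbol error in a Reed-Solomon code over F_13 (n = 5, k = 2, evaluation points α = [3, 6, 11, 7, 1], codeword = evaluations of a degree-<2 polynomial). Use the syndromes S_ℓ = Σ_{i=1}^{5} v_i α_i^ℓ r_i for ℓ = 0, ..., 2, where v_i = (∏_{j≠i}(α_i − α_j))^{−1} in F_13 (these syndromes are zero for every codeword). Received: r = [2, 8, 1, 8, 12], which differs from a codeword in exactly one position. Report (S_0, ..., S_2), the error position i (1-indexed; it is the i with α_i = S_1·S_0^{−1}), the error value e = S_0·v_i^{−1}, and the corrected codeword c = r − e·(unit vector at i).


S = (6, 10, 8), error at position 2, error magnitude e = 8, c = [2, 0, 1, 8, 12].

Step 1: column multipliers v_i = (∏_{j≠i}(α_i − α_j))^{−1} mod 13.
  i = 1 (α = 3): (3−6)(3−11)(3−7)(3−1) = (−3)·(−8)·(−4)·2 = −192 ≡ 3, so v_1 = 3^{−1} = 9 (mod 13).
  i = 2 (α = 6): (6−3)(6−11)(6−7)(6−1) = 3·(−5)·(−1)·5 = 75 ≡ 10, so v_2 = 10^{−1} = 4 (mod 13).
  i = 3 (α = 11): (11−3)(11−6)(11−7)(11−1) = 8·5·4·10 = 1600 ≡ 1, so v_3 = 1^{−1} = 1 (mod 13).
  i = 4 (α = 7): (7−3)(7−6)(7−11)(7−1) = 4·1·(−4)·6 = −96 ≡ 8, so v_4 = 8^{−1} = 5 (mod 13).
  i = 5 (α = 1): (1−3)(1−6)(1−11)(1−7) = (−2)·(−5)·(−10)·(−6) = 600 ≡ 2, so v_5 = 2^{−1} = 7 (mod 13).
  v = [9, 4, 1, 5, 7].
Step 2: syndromes of r = [2, 8, 1, 8, 12] (all sums mod 13).
  S_0 = Σ v_i r_i = 9·2 + 4·8 + 1·1 + 5·8 + 7·12 = 175 ≡ 6.
  S_1 = Σ v_i α_i r_i = 9·3·2 + 4·6·8 + 1·11·1 + 5·7·8 + 7·1·12 = 621 ≡ 10.
  α_i^2 mod 13 = [9, 10, 4, 10, 1].
  S_2 = Σ v_i α_i^2 r_i = 9·9·2 + 4·10·8 + 1·4·1 + 5·10·8 + 7·1·12 = 970 ≡ 8.
  S = (6, 10, 8) ≠ 0, so r is not a codeword (an error is present).
Step 3: locate the error. For a single error e at position i, S_ℓ = v_i·e·α_i^ℓ, so α_err = S_1/S_0.
  S_0^{−1} = 6^{−1} = 11 (mod 13), so α_err = 10·11 = 110 ≡ 6 = α_2. Error position i = 2.
  Consistency check: S_2/S_1 = 8·4 = 32 ≡ 6 = α_err ✓ (single-error assumption holds).
Step 4: error magnitude e = S_0/v_2 = S_0·∏_{j≠2}(α_2 − α_j) = 6·10 = 60 ≡ 8 (mod 13).
Step 5: correct position 2: c_2 = r_2 − e = 8 − 8 ≡ 0 (mod 13). Hence c = [2, 0, 1, 8, 12].
  Check: interpolating c through the α_i gives m(x) = 4 + 8·x (degree < 2) with m(α_i) = c_i for every i, so c is indeed a codeword.


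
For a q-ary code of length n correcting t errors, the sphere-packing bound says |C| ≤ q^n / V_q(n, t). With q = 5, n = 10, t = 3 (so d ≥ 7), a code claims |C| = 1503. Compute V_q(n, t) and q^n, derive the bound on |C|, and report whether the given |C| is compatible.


V_q(n, t) = 8441, q^n = 9765625, Hamming bound = 1156, |C| = 1503 > bound (violated).

Step 1: Compute V_q(n, t) = Σ_{j=0}^3 C(n, j) (q−1)^j.
  j = 0: C(10,0)·(4)^0 = 1·1 = 1.
  j = 1: C(10,1)·(4)^1 = 10·4 = 40.
  j = 2: C(10,2)·(4)^2 = 45·16 = 720.
  j = 3: C(10,3)·(4)^3 = 120·64 = 7680.
  V_q(n, t) = 1 + 40 + 720 + 7680 = 8441.
Step 2: q^n = 5^10 = 9765625.
Step 3: Hamming bound ⌊q^n / V_q(n,t)⌋ = ⌊9765625/8441⌋ = 1156.
Step 4: Compare |C| = 1503 to 1156: violated.
The claimed |C| lies above the Hamming bound, so no 5-ary code of length 10 with d ≥ 7 can have 1503 codewords.


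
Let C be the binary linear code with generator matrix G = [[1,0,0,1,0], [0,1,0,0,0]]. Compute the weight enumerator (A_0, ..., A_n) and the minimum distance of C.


Weight distribution: A_0 = 1, A_1 = 1, A_2 = 1, A_3 = 1. Minimum distance d = 1.

Enumerate all 2^2 = 4 messages m ∈ F_2^2.
For each, compute codeword c = mG in F_2^5, then tally its weight.
  m = 00 → c = 00000, weight = 0.
  m = 10 → c = 10010, weight = 2.
  m = 01 → c = 01000, weight = 1.
  m = 11 → c = 11010, weight = 3.
Tally weights:
  weight 0: 1 codewords.
  weight 1: 1 codewords.
  weight 2: 1 codewords.
  weight 3: 1 codewords.
Minimum distance d = smallest w > 0 with A_w > 0 = 1.
Sanity: Σ A_w = 4 = 2^2 = 4 ✓.


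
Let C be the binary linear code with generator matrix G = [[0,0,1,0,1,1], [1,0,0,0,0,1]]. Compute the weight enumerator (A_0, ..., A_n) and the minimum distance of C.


Weight distribution: A_0 = 1, A_2 = 1, A_3 = 2. Minimum distance d = 2.

Enumerate all 2^2 = 4 messages m ∈ F_2^2.
For each, compute codeword c = mG in F_2^6, then tally its weight.
  m = 00 → c = 000000, weight = 0.
  m = 10 → c = 001011, weight = 3.
  m = 01 → c = 100001, weight = 2.
  m = 11 → c = 101010, weight = 3.
Tally weights:
  weight 0: 1 codewords.
  weight 2: 1 codewords.
  weight 3: 2 codewords.
Minimum distance d = smallest w > 0 with A_w > 0 = 2.
Sanity: Σ A_w = 4 = 2^2 = 4 ✓.


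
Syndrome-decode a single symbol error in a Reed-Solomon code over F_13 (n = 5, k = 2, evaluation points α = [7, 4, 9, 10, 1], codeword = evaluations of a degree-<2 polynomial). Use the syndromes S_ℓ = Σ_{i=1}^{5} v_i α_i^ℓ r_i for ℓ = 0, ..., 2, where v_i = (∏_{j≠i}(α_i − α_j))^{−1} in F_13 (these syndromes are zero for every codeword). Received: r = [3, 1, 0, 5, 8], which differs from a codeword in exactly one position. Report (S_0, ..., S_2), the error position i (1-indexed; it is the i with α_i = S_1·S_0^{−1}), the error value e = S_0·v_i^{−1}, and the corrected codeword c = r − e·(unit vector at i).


S = (1, 1, 1), error at position 5, error magnitude e = 9, c = [3, 1, 0, 5, 12].

Step 1: column multipliers v_i = (∏_{j≠i}(α_i − α_j))^{−1} mod 13.
  i = 1 (α = 7): (7−4)(7−9)(7−10)(7−1) = 3·(−2)·(−3)·6 = 108 ≡ 4, so v_1 = 4^{−1} = 10 (mod 13).
  i = 2 (α = 4): (4−7)(4−9)(4−10)(4−1) = (−3)·(−5)·(−6)·3 = −270 ≡ 3, so v_2 = 3^{−1} = 9 (mod 13).
  i = 3 (α = 9): (9−7)(9−4)(9−10)(9−1) = 2·5·(−1)·8 = −80 ≡ 11, so v_3 = 11^{−1} = 6 (mod 13).
  i = 4 (α = 10): (10−7)(10−4)(10−9)(10−1) = 3·6·1·9 = 162 ≡ 6, so v_4 = 6^{−1} = 11 (mod 13).
  i = 5 (α = 1): (1−7)(1−4)(1−9)(1−10) = (−6)·(−3)·(−8)·(−9) = 1296 ≡ 9, so v_5 = 9^{−1} = 3 (mod 13).
  v = [10, 9, 6, 11, 3].
Step 2: syndromes of r = [3, 1, 0, 5, 8] (all sums mod 13).
  S_0 = Σ v_i r_i = 10·3 + 9·1 + 6·0 + 11·5 + 3·8 = 118 ≡ 1.
  S_1 = Σ v_i α_i r_i = 10·7·3 + 9·4·1 + 6·9·0 + 11·10·5 + 3·1·8 = 820 ≡ 1.
  α_i^2 mod 13 = [10, 3, 3, 9, 1].
  S_2 = Σ v_i α_i^2 r_i = 10·10·3 + 9·3·1 + 6·3·0 + 11·9·5 + 3·1·8 = 846 ≡ 1.
  S = (1, 1, 1) ≠ 0, so r is not a codeword (an error is present).
Step 3: locate the error. For a single error e at position i, S_ℓ = v_i·e·α_i^ℓ, so α_err = S_1/S_0.
  S_0^{−1} = 1^{−1} = 1 (mod 13), so α_err = 1·1 = 1 ≡ 1 = α_5. Error position i = 5.
  Consistency check: S_2/S_1 = 1·1 = 1 ≡ 1 = α_err ✓ (single-error assumption holds).
Step 4: error magnitude e = S_0/v_5 = S_0·∏_{j≠5}(α_5 − α_j) = 1·9 = 9 ≡ 9 (mod 13).
Step 5: correct position 5: c_5 = r_5 − e = 8 − 9 ≡ 12 (mod 13). Hence c = [3, 1, 0, 5, 12].
  Check: interpolating c through the α_i gives m(x) = 7 + 5·x (degree < 2) with m(α_i) = c_i for every i, so c is indeed a codeword.


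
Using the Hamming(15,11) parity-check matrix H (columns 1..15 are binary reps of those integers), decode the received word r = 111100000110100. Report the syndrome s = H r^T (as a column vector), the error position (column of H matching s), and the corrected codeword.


s = (1, 0, 0, 0)^T, error position = 8, corrected codeword c = 111100010110100

Compute s = H r^T mod 2 one row at a time:
  s_1 = 0 + 0 + 1 + 1 + 0 + 1 + 0 + 0 = 3 ≡ 1 (mod 2).
  s_2 = 1 + 0 + 0 + 0 + 0 + 1 + 0 + 0 = 2 ≡ 0 (mod 2).
  s_3 = 1 + 1 + 0 + 0 + 1 + 1 + 0 + 0 = 4 ≡ 0 (mod 2).
  s_4 = 1 + 1 + 0 + 0 + 0 + 1 + 1 + 0 = 4 ≡ 0 (mod 2).
s = (1, 0, 0, 0)^T — this equals column 8 of H (binary 1000), so error is at position 8.
Correct: flip bit 8 of r = 111100000110100 to get c = 111100010110100.


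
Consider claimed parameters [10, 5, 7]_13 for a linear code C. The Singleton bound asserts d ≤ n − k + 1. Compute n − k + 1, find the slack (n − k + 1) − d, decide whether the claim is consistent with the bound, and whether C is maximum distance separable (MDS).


Singleton RHS = n − k + 1 = 6, slack = -1, bound violated (no such code; not MDS).

Singleton bound: d ≤ n − k + 1.
Here n = 10, k = 5, so n − k + 1 = 6.
Given d = 7, check d ≤ 6: NO.
Slack = (n − k + 1) − d = -1.
The slack is negative: d = 7 exceeds n − k + 1 = 6 by 1, so the Singleton bound is violated and no linear [10, 5, 7]_13 code can exist. In particular it is not MDS (MDS requires d = n − k + 1 exactly).
Description: the claimed parameters are [10, 5, 7]_13; such a code would be impossible (violates the Singleton bound).


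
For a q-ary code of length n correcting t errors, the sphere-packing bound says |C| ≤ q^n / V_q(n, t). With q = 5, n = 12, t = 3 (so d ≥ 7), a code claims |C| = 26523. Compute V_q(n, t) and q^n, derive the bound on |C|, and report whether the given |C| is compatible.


V_q(n, t) = 15185, q^n = 244140625, Hamming bound = 16077, |C| = 26523 > bound (violated).

Step 1: Compute V_q(n, t) = Σ_{j=0}^3 C(n, j) (q−1)^j.
  j = 0: C(12,0)·(4)^0 = 1·1 = 1.
  j = 1: C(12,1)·(4)^1 = 12·4 = 48.
  j = 2: C(12,2)·(4)^2 = 66·16 = 1056.
  j = 3: C(12,3)·(4)^3 = 220·64 = 14080.
  V_q(n, t) = 1 + 48 + 1056 + 14080 = 15185.
Step 2: q^n = 5^12 = 244140625.
Step 3: Hamming bound ⌊q^n / V_q(n,t)⌋ = ⌊244140625/15185⌋ = 16077.
Step 4: Compare |C| = 26523 to 16077: violated.
The claimed |C| lies above the Hamming bound, so no 5-ary code of length 12 with d ≥ 7 can have 26523 codewords.


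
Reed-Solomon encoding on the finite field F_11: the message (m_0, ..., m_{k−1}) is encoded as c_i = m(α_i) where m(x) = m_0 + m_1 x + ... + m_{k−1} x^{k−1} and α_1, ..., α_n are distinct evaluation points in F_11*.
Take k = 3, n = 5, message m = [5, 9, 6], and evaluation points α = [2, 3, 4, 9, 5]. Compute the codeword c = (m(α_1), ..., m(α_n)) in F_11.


c = [3, 9, 5, 0, 2]

Message polynomial: m(x) = 5 + 9·x + 6·x^2 (mod 11).
For each evaluation point α_i, compute m(α_i) mod 11:
  α_1 = 2: Horner steps 6 → 10 → 3, so m(2) = 3.
  α_2 = 3: Horner steps 6 → 5 → 9, so m(3) = 9.
  α_3 = 4: Horner steps 6 → 0 → 5, so m(4) = 5.
  α_4 = 9: Horner steps 6 → 8 → 0, so m(9) = 0.
  α_5 = 5: Horner steps 6 → 6 → 2, so m(5) = 2.
Codeword c = [3, 9, 5, 0, 2] ∈ F_11^5.


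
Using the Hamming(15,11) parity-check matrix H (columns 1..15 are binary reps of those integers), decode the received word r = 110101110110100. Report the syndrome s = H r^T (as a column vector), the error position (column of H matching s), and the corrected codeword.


s = (0, 0, 1, 0)^T, error position = 2, corrected codeword c = 100101110110100

Compute s = H r^T mod 2 one row at a time:
  s_1 = 1 + 0 + 1 + 1 + 0 + 1 + 0 + 0 = 4 ≡ 0 (mod 2).
  s_2 = 1 + 0 + 1 + 1 + 0 + 1 + 0 + 0 = 4 ≡ 0 (mod 2).
  s_3 = 1 + 0 + 1 + 1 + 1 + 1 + 0 + 0 = 5 ≡ 1 (mod 2).
  s_4 = 1 + 0 + 0 + 1 + 0 + 1 + 1 + 0 = 4 ≡ 0 (mod 2).
s = (0, 0, 1, 0)^T — this equals column 2 of H (binary 0010), so error is at position 2.
Correct: flip bit 2 of r = 110101110110100 to get c = 100101110110100.


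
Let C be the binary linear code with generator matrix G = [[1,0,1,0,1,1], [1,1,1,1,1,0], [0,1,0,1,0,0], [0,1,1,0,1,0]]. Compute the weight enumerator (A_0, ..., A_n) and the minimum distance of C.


Weight distribution: A_0 = 1, A_1 = 1, A_2 = 3, A_3 = 6, A_4 = 3, A_5 = 1, A_6 = 1. Minimum distance d = 1.

Enumerate all 2^4 = 16 messages m ∈ F_2^4.
For each, compute codeword c = mG in F_2^6, then tally its weight.
  m = 0000 → c = 000000, weight = 0.
  m = 1000 → c = 101011, weight = 4.
  m = 0100 → c = 111110, weight = 5.
  m = 1100 → c = 010101, weight = 3.
  m = 0010 → c = 010100, weight = 2.
  m = 1010 → c = 111111, weight = 6.
  m = 0110 → c = 101010, weight = 3.
  m = 1110 → c = 000001, weight = 1.
  m = 0001 → c = 011010, weight = 3.
  m = 1001 → c = 110001, weight = 3.
  m = 0101 → c = 100100, weight = 2.
  m = 1101 → c = 001111, weight = 4.
  m = 0011 → c = 001110, weight = 3.
  m = 1011 → c = 100101, weight = 3.
  m = 0111 → c = 110000, weight = 2.
  m = 1111 → c = 011011, weight = 4.
Tally weights:
  weight 0: 1 codewords.
  weight 1: 1 codewords.
  weight 2: 3 codewords.
  weight 3: 6 codewords.
  weight 4: 3 codewords.
  weight 5: 1 codewords.
  weight 6: 1 codewords.
Minimum distance d = smallest w > 0 with A_w > 0 = 1.
Sanity: Σ A_w = 16 = 2^4 = 16 ✓.


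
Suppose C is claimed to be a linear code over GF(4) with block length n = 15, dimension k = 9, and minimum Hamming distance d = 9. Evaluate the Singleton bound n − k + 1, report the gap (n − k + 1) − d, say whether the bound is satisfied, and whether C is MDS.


Singleton RHS = n − k + 1 = 7, slack = -2, bound violated (no such code; not MDS).

Singleton bound: d ≤ n − k + 1.
Here n = 15, k = 9, so n − k + 1 = 7.
Given d = 9, check d ≤ 7: NO.
Slack = (n − k + 1) − d = -2.
The slack is negative: d = 9 exceeds n − k + 1 = 7 by 2, so the Singleton bound is violated and no linear [15, 9, 9]_4 code can exist. In particular it is not MDS (MDS requires d = n − k + 1 exactly).
Description: the claimed parameters are [15, 9, 9]_4; such a code would be impossible (violates the Singleton bound).


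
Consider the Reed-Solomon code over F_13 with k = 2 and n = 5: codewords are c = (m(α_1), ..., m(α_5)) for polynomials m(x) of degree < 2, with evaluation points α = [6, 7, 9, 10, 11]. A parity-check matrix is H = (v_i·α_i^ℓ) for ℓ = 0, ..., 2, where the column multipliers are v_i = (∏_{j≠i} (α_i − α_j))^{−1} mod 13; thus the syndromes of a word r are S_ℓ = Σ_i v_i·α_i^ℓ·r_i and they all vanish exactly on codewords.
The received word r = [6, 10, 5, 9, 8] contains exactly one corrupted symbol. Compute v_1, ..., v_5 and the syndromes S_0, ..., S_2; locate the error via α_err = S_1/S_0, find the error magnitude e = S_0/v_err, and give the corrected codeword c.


S = (8, 10, 6), error at position 5, error magnitude e = 8, c = [6, 10, 5, 9, 0].

Step 1: column multipliers v_i = (∏_{j≠i}(α_i − α_j))^{−1} mod 13.
  i = 1 (α = 6): (6−7)(6−9)(6−10)(6−11) = (−1)·(−3)·(−4)·(−5) = 60 ≡ 8, so v_1 = 8^{−1} = 5 (mod 13).
  i = 2 (α = 7): (7−6)(7−9)(7−10)(7−11) = 1·(−2)·(−3)·(−4) = −24 ≡ 2, so v_2 = 2^{−1} = 7 (mod 13).
  i = 3 (α = 9): (9−6)(9−7)(9−10)(9−11) = 3·2·(−1)·(−2) = 12 ≡ 12, so v_3 = 12^{−1} = 12 (mod 13).
  i = 4 (α = 10): (10−6)(10−7)(10−9)(10−11) = 4·3·1·(−1) = −12 ≡ 1, so v_4 = 1^{−1} = 1 (mod 13).
  i = 5 (α = 11): (11−6)(11−7)(11−9)(11−10) = 5·4·2·1 = 40 ≡ 1, so v_5 = 1^{−1} = 1 (mod 13).
  v = [5, 7, 12, 1, 1].
Step 2: syndromes of r = [6, 10, 5, 9, 8] (all sums mod 13).
  S_0 = Σ v_i r_i = 5·6 + 7·10 + 12·5 + 1·9 + 1·8 = 177 ≡ 8.
  S_1 = Σ v_i α_i r_i = 5·6·6 + 7·7·10 + 12·9·5 + 1·10·9 + 1·11·8 = 1388 ≡ 10.
  α_i^2 mod 13 = [10, 10, 3, 9, 4].
  S_2 = Σ v_i α_i^2 r_i = 5·10·6 + 7·10·10 + 12·3·5 + 1·9·9 + 1·4·8 = 1293 ≡ 6.
  S = (8, 10, 6) ≠ 0, so r is not a codeword (an error is present).
Step 3: locate the error. For a single error e at position i, S_ℓ = v_i·e·α_i^ℓ, so α_err = S_1/S_0.
  S_0^{−1} = 8^{−1} = 5 (mod 13), so α_err = 10·5 = 50 ≡ 11 = α_5. Error position i = 5.
  Consistency check: S_2/S_1 = 6·4 = 24 ≡ 11 = α_err ✓ (single-error assumption holds).
Step 4: error magnitude e = S_0/v_5 = S_0·∏_{j≠5}(α_5 − α_j) = 8·1 = 8 ≡ 8 (mod 13).
Step 5: correct position 5: c_5 = r_5 − e = 8 − 8 ≡ 0 (mod 13). Hence c = [6, 10, 5, 9, 0].
  Check: interpolating c through the α_i gives m(x) = 8 + 4·x (degree < 2) with m(α_i) = c_i for every i, so c is indeed a codeword.


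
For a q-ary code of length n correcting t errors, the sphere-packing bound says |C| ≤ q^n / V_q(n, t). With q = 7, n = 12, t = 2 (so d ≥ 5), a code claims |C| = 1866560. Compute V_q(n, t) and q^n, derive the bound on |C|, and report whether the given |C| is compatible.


V_q(n, t) = 2449, q^n = 13841287201, Hamming bound = 5651811, |C| = 1866560 ≤ bound (satisfied).

Step 1: Compute V_q(n, t) = Σ_{j=0}^2 C(n, j) (q−1)^j.
  j = 0: C(12,0)·(6)^0 = 1·1 = 1.
  j = 1: C(12,1)·(6)^1 = 12·6 = 72.
  j = 2: C(12,2)·(6)^2 = 66·36 = 2376.
  V_q(n, t) = 1 + 72 + 2376 = 2449.
Step 2: q^n = 7^12 = 13841287201.
Step 3: Hamming bound ⌊q^n / V_q(n,t)⌋ = ⌊13841287201/2449⌋ = 5651811.
Step 4: Compare |C| = 1866560 to 5651811: satisfied.
The claimed |C| lies below the Hamming bound.


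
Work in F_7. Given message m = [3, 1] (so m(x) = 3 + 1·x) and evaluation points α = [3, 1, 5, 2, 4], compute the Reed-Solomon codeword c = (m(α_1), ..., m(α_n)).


c = [6, 4, 1, 5, 0]

Message polynomial: m(x) = 3 + 1·x (mod 7).
For each evaluation point α_i, compute m(α_i) mod 7:
  α_1 = 3: Horner steps 1 → 6, so m(3) = 6.
  α_2 = 1: Horner steps 1 → 4, so m(1) = 4.
  α_3 = 5: Horner steps 1 → 1, so m(5) = 1.
  α_4 = 2: Horner steps 1 → 5, so m(2) = 5.
  α_5 = 4: Horner steps 1 → 0, so m(4) = 0.
Codeword c = [6, 4, 1, 5, 0] ∈ F_7^5.


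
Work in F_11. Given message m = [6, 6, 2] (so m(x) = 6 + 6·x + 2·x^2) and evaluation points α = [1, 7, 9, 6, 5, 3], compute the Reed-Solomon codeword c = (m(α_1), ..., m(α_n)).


c = [3, 3, 2, 4, 9, 9]

Message polynomial: m(x) = 6 + 6·x + 2·x^2 (mod 11).
For each evaluation point α_i, compute m(α_i) mod 11:
  α_1 = 1: Horner steps 2 → 8 → 3, so m(1) = 3.
  α_2 = 7: Horner steps 2 → 9 → 3, so m(7) = 3.
  α_3 = 9: Horner steps 2 → 2 → 2, so m(9) = 2.
  α_4 = 6: Horner steps 2 → 7 → 4, so m(6) = 4.
  α_5 = 5: Horner steps 2 → 5 → 9, so m(5) = 9.
  α_6 = 3: Horner steps 2 → 1 → 9, so m(3) = 9.
Codeword c = [3, 3, 2, 4, 9, 9] ∈ F_11^6.


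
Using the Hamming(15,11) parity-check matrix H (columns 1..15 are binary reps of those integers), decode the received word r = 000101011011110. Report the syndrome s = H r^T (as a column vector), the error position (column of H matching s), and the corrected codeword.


s = (0, 1, 1, 1)^T, error position = 7, corrected codeword c = 000101111011110

Compute s = H r^T mod 2 one row at a time:
  s_1 = 1 + 1 + 0 + 1 + 1 + 1 + 1 + 0 = 6 ≡ 0 (mod 2).
  s_2 = 1 + 0 + 1 + 0 + 1 + 1 + 1 + 0 = 5 ≡ 1 (mod 2).
  s_3 = 0 + 0 + 1 + 0 + 0 + 1 + 1 + 0 = 3 ≡ 1 (mod 2).
  s_4 = 0 + 0 + 0 + 0 + 1 + 1 + 1 + 0 = 3 ≡ 1 (mod 2).
s = (0, 1, 1, 1)^T — this equals column 7 of H (binary 0111), so error is at position 7.
Correct: flip bit 7 of r = 000101011011110 to get c = 000101111011110.


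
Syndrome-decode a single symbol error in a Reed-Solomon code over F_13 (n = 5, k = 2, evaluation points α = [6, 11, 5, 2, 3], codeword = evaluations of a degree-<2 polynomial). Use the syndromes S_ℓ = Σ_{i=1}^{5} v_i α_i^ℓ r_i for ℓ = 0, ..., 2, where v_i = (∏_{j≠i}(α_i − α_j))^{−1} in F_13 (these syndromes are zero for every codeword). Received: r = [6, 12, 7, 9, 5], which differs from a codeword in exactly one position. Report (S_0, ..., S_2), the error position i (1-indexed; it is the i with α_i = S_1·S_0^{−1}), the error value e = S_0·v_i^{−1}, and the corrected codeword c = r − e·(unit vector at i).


S = (1, 5, 12), error at position 3, error magnitude e = 10, c = [6, 12, 10, 9, 5].

Step 1: column multipliers v_i = (∏_{j≠i}(α_i − α_j))^{−1} mod 13.
  i = 1 (α = 6): (6−11)(6−5)(6−2)(6−3) = (−5)·1·4·3 = −60 ≡ 5, so v_1 = 5^{−1} = 8 (mod 13).
  i = 2 (α = 11): (11−6)(11−5)(11−2)(11−3) = 5·6·9·8 = 2160 ≡ 2, so v_2 = 2^{−1} = 7 (mod 13).
  i = 3 (α = 5): (5−6)(5−11)(5−2)(5−3) = (−1)·(−6)·3·2 = 36 ≡ 10, so v_3 = 10^{−1} = 4 (mod 13).
  i = 4 (α = 2): (2−6)(2−11)(2−5)(2−3) = (−4)·(−9)·(−3)·(−1) = 108 ≡ 4, so v_4 = 4^{−1} = 10 (mod 13).
  i = 5 (α = 3): (3−6)(3−11)(3−5)(3−2) = (−3)·(−8)·(−2)·1 = −48 ≡ 4, so v_5 = 4^{−1} = 10 (mod 13).
  v = [8, 7, 4, 10, 10].
Step 2: syndromes of r = [6, 12, 7, 9, 5] (all sums mod 13).
  S_0 = Σ v_i r_i = 8·6 + 7·12 + 4·7 + 10·9 + 10·5 = 300 ≡ 1.
  S_1 = Σ v_i α_i r_i = 8·6·6 + 7·11·12 + 4·5·7 + 10·2·9 + 10·3·5 = 1682 ≡ 5.
  α_i^2 mod 13 = [10, 4, 12, 4, 9].
  S_2 = Σ v_i α_i^2 r_i = 8·10·6 + 7·4·12 + 4·12·7 + 10·4·9 + 10·9·5 = 1962 ≡ 12.
  S = (1, 5, 12) ≠ 0, so r is not a codeword (an error is present).
Step 3: locate the error. For a single error e at position i, S_ℓ = v_i·e·α_i^ℓ, so α_err = S_1/S_0.
  S_0^{−1} = 1^{−1} = 1 (mod 13), so α_err = 5·1 = 5 ≡ 5 = α_3. Error position i = 3.
  Consistency check: S_2/S_1 = 12·8 = 96 ≡ 5 = α_err ✓ (single-error assumption holds).
Step 4: error magnitude e = S_0/v_3 = S_0·∏_{j≠3}(α_3 − α_j) = 1·10 = 10 ≡ 10 (mod 13).
Step 5: correct position 3: c_3 = r_3 − e = 7 − 10 ≡ 10 (mod 13). Hence c = [6, 12, 10, 9, 5].
  Check: interpolating c through the α_i gives m(x) = 4 + 9·x (degree < 2) with m(α_i) = c_i for every i, so c is indeed a codeword.


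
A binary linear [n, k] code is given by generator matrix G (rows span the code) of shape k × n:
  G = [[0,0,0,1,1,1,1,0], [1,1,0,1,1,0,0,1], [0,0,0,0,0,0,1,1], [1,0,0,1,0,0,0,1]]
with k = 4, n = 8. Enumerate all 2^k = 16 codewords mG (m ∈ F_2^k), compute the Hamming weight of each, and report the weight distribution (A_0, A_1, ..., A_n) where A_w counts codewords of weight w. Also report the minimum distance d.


Weight distribution: A_0 = 1, A_2 = 2, A_3 = 4, A_4 = 5, A_5 = 4. Minimum distance d = 2.

Enumerate all 2^4 = 16 messages m ∈ F_2^4.
For each, compute codeword c = mG in F_2^8, then tally its weight.
  m = 0000 → c = 00000000, weight = 0.
  m = 1000 → c = 00011110, weight = 4.
  m = 0100 → c = 11011001, weight = 5.
  m = 1100 → c = 11000111, weight = 5.
  m = 0010 → c = 00000011, weight = 2.
  m = 1010 → c = 00011101, weight = 4.
  m = 0110 → c = 11011010, weight = 5.
  m = 1110 → c = 11000100, weight = 3.
  m = 0001 → c = 10010001, weight = 3.
  m = 1001 → c = 10001111, weight = 5.
  m = 0101 → c = 01001000, weight = 2.
  m = 1101 → c = 01010110, weight = 4.
  m = 0011 → c = 10010010, weight = 3.
  m = 1011 → c = 10001100, weight = 3.
  m = 0111 → c = 01001011, weight = 4.
  m = 1111 → c = 01010101, weight = 4.
Tally weights:
  weight 0: 1 codewords.
  weight 2: 2 codewords.
  weight 3: 4 codewords.
  weight 4: 5 codewords.
  weight 5: 4 codewords.
Minimum distance d = smallest w > 0 with A_w > 0 = 2.
Sanity: Σ A_w = 16 = 2^4 = 16 ✓.


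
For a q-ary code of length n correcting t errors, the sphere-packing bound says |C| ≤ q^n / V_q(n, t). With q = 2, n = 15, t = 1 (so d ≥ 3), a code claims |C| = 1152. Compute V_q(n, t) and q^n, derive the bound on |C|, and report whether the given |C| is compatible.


V_q(n, t) = 16, q^n = 32768, Hamming bound = 2048, |C| = 1152 ≤ bound (satisfied).

Step 1: Compute V_q(n, t) = Σ_{j=0}^1 C(n, j) (q−1)^j.
  j = 0: C(15,0)·(1)^0 = 1·1 = 1.
  j = 1: C(15,1)·(1)^1 = 15·1 = 15.
  V_q(n, t) = 1 + 15 = 16.
Step 2: q^n = 2^15 = 32768.
Step 3: Hamming bound ⌊q^n / V_q(n,t)⌋ = ⌊32768/16⌋ = 2048.
Step 4: Compare |C| = 1152 to 2048: satisfied.
The claimed |C| lies below the Hamming bound.


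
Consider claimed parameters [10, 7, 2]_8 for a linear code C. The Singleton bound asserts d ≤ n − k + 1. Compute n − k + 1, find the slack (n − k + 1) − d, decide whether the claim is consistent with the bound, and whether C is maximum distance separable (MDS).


Singleton RHS = n − k + 1 = 4, slack = 2, bound satisfied, not MDS.

Singleton bound: d ≤ n − k + 1.
Here n = 10, k = 7, so n − k + 1 = 4.
Given d = 2, check d ≤ 4: YES.
Slack = (n − k + 1) − d = 2.
The code is NOT MDS (slack = 2 > 0).
Description: the claimed parameters are [10, 7, 2]_8; such a code would be non-MDS.


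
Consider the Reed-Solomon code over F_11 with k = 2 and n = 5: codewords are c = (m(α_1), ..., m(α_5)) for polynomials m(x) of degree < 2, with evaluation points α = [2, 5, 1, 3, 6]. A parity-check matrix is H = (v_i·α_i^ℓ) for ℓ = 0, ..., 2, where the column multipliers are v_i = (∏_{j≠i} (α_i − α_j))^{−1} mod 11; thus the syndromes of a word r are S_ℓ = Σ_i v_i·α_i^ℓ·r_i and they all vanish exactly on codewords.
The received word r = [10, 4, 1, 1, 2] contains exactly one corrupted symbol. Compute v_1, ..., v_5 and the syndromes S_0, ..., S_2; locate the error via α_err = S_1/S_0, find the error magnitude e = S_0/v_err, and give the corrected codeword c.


S = (4, 1, 3), error at position 4, error magnitude e = 4, c = [10, 4, 1, 8, 2].

Step 1: column multipliers v_i = (∏_{j≠i}(α_i − α_j))^{−1} mod 11.
  i = 1 (α = 2): (2−5)(2−1)(2−3)(2−6) = (−3)·1·(−1)·(−4) = −12 ≡ 10, so v_1 = 10^{−1} = 10 (mod 11).
  i = 2 (α = 5): (5−2)(5−1)(5−3)(5−6) = 3·4·2·(−1) = −24 ≡ 9, so v_2 = 9^{−1} = 5 (mod 11).
  i = 3 (α = 1): (1−2)(1−5)(1−3)(1−6) = (−1)·(−4)·(−2)·(−5) = 40 ≡ 7, so v_3 = 7^{−1} = 8 (mod 11).
  i = 4 (α = 3): (3−2)(3−5)(3−1)(3−6) = 1·(−2)·2·(−3) = 12 ≡ 1, so v_4 = 1^{−1} = 1 (mod 11).
  i = 5 (α = 6): (6−2)(6−5)(6−1)(6−3) = 4·1·5·3 = 60 ≡ 5, so v_5 = 5^{−1} = 9 (mod 11).
  v = [10, 5, 8, 1, 9].
Step 2: syndromes of r = [10, 4, 1, 1, 2] (all sums mod 11).
  S_0 = Σ v_i r_i = 10·10 + 5·4 + 8·1 + 1·1 + 9·2 = 147 ≡ 4.
  S_1 = Σ v_i α_i r_i = 10·2·10 + 5·5·4 + 8·1·1 + 1·3·1 + 9·6·2 = 419 ≡ 1.
  α_i^2 mod 11 = [4, 3, 1, 9, 3].
  S_2 = Σ v_i α_i^2 r_i = 10·4·10 + 5·3·4 + 8·1·1 + 1·9·1 + 9·3·2 = 531 ≡ 3.
  S = (4, 1, 3) ≠ 0, so r is not a codeword (an error is present).
Step 3: locate the error. For a single error e at position i, S_ℓ = v_i·e·α_i^ℓ, so α_err = S_1/S_0.
  S_0^{−1} = 4^{−1} = 3 (mod 11), so α_err = 1·3 = 3 ≡ 3 = α_4. Error position i = 4.
  Consistency check: S_2/S_1 = 3·1 = 3 ≡ 3 = α_err ✓ (single-error assumption holds).
Step 4: error magnitude e = S_0/v_4 = S_0·∏_{j≠4}(α_4 − α_j) = 4·1 = 4 ≡ 4 (mod 11).
Step 5: correct position 4: c_4 = r_4 − e = 1 − 4 ≡ 8 (mod 11). Hence c = [10, 4, 1, 8, 2].
  Check: interpolating c through the α_i gives m(x) = 3 + 9·x (degree < 2) with m(α_i) = c_i for every i, so c is indeed a codeword.


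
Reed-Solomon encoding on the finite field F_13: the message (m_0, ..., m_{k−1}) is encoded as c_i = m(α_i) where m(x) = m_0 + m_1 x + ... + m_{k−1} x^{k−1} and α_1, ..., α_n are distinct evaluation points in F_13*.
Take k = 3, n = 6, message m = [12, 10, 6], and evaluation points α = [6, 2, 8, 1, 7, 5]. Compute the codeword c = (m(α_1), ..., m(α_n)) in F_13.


c = [2, 4, 8, 2, 12, 4]

Message polynomial: m(x) = 12 + 10·x + 6·x^2 (mod 13).
For each evaluation point α_i, compute m(α_i) mod 13:
  α_1 = 6: Horner steps 6 → 7 → 2, so m(6) = 2.
  α_2 = 2: Horner steps 6 → 9 → 4, so m(2) = 4.
  α_3 = 8: Horner steps 6 → 6 → 8, so m(8) = 8.
  α_4 = 1: Horner steps 6 → 3 → 2, so m(1) = 2.
  α_5 = 7: Horner steps 6 → 0 → 12, so m(7) = 12.
  α_6 = 5: Horner steps 6 → 1 → 4, so m(5) = 4.
Codeword c = [2, 4, 8, 2, 12, 4] ∈ F_13^6.


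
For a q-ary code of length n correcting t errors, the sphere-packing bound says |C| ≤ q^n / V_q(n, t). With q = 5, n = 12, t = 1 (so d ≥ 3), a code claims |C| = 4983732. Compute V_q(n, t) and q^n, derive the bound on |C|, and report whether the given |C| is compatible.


V_q(n, t) = 49, q^n = 244140625, Hamming bound = 4982461, |C| = 4983732 > bound (violated).

Step 1: Compute V_q(n, t) = Σ_{j=0}^1 C(n, j) (q−1)^j.
  j = 0: C(12,0)·(4)^0 = 1·1 = 1.
  j = 1: C(12,1)·(4)^1 = 12·4 = 48.
  V_q(n, t) = 1 + 48 = 49.
Step 2: q^n = 5^12 = 244140625.
Step 3: Hamming bound ⌊q^n / V_q(n,t)⌋ = ⌊244140625/49⌋ = 4982461.
Step 4: Compare |C| = 4983732 to 4982461: violated.
The claimed |C| lies above the Hamming bound, so no 5-ary code of length 12 with d ≥ 3 can have 4983732 codewords.


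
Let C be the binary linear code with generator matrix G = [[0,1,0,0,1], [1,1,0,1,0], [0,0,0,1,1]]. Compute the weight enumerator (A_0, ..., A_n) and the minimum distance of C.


Weight distribution: A_0 = 1, A_1 = 1, A_2 = 3, A_3 = 3. Minimum distance d = 1.

Enumerate all 2^3 = 8 messages m ∈ F_2^3.
For each, compute codeword c = mG in F_2^5, then tally its weight.
  m = 000 → c = 00000, weight = 0.
  m = 100 → c = 01001, weight = 2.
  m = 010 → c = 11010, weight = 3.
  m = 110 → c = 10011, weight = 3.
  m = 001 → c = 00011, weight = 2.
  m = 101 → c = 01010, weight = 2.
  m = 011 → c = 11001, weight = 3.
  m = 111 → c = 10000, weight = 1.
Tally weights:
  weight 0: 1 codewords.
  weight 1: 1 codewords.
  weight 2: 3 codewords.
  weight 3: 3 codewords.
Minimum distance d = smallest w > 0 with A_w > 0 = 1.
Sanity: Σ A_w = 8 = 2^3 = 8 ✓.


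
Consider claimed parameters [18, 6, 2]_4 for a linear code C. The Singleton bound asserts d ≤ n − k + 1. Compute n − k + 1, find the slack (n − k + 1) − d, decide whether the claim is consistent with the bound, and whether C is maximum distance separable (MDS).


Singleton RHS = n − k + 1 = 13, slack = 11, bound satisfied, not MDS.

Singleton bound: d ≤ n − k + 1.
Here n = 18, k = 6, so n − k + 1 = 13.
Given d = 2, check d ≤ 13: YES.
Slack = (n − k + 1) − d = 11.
The code is NOT MDS (slack = 11 > 0).
Description: the claimed parameters are [18, 6, 2]_4; such a code would be non-MDS.


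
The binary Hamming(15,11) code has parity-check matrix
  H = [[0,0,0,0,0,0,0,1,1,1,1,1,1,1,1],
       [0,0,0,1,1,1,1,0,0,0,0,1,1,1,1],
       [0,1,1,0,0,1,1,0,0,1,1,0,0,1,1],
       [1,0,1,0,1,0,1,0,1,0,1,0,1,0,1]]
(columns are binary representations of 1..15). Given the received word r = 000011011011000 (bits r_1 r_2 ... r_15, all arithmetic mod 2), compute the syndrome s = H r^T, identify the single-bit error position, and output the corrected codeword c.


s = (0, 1, 0, 1)^T, error position = 5, corrected codeword c = 000001011011000

Compute s = H r^T mod 2 one row at a time:
  s_1 = 1 + 1 + 0 + 1 + 1 + 0 + 0 + 0 = 4 ≡ 0 (mod 2).
  s_2 = 0 + 1 + 1 + 0 + 1 + 0 + 0 + 0 = 3 ≡ 1 (mod 2).
  s_3 = 0 + 0 + 1 + 0 + 0 + 1 + 0 + 0 = 2 ≡ 0 (mod 2).
  s_4 = 0 + 0 + 1 + 0 + 1 + 1 + 0 + 0 = 3 ≡ 1 (mod 2).
s = (0, 1, 0, 1)^T — this equals column 5 of H (binary 0101), so error is at position 5.
Correct: flip bit 5 of r = 000011011011000 to get c = 000001011011000.


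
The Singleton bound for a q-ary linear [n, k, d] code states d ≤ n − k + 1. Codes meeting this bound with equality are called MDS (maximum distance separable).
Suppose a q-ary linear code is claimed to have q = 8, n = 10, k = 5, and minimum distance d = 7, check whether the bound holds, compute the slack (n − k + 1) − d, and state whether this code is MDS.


Singleton RHS = n − k + 1 = 6, slack = -1, bound violated (no such code; not MDS).

Singleton bound: d ≤ n − k + 1.
Here n = 10, k = 5, so n − k + 1 = 6.
Given d = 7, check d ≤ 6: NO.
Slack = (n − k + 1) − d = -1.
The slack is negative: d = 7 exceeds n − k + 1 = 6 by 1, so the Singleton bound is violated and no linear [10, 5, 7]_8 code can exist. In particular it is not MDS (MDS requires d = n − k + 1 exactly).
Description: the claimed parameters are [10, 5, 7]_8; such a code would be impossible (violates the Singleton bound).


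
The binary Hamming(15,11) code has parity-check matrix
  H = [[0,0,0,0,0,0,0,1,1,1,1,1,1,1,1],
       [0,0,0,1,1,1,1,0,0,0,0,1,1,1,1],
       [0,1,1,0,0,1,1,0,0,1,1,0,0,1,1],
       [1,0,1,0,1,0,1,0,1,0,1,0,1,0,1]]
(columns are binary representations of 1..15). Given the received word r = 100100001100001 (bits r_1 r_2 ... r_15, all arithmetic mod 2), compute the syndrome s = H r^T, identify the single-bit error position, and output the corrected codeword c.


s = (1, 0, 0, 1)^T, error position = 9, corrected codeword c = 100100000100001

Compute s = H r^T mod 2 one row at a time:
  s_1 = 0 + 1 + 1 + 0 + 0 + 0 + 0 + 1 = 3 ≡ 1 (mod 2).
  s_2 = 1 + 0 + 0 + 0 + 0 + 0 + 0 + 1 = 2 ≡ 0 (mod 2).
  s_3 = 0 + 0 + 0 + 0 + 1 + 0 + 0 + 1 = 2 ≡ 0 (mod 2).
  s_4 = 1 + 0 + 0 + 0 + 1 + 0 + 0 + 1 = 3 ≡ 1 (mod 2).
s = (1, 0, 0, 1)^T — this equals column 9 of H (binary 1001), so error is at position 9.
Correct: flip bit 9 of r = 100100001100001 to get c = 100100000100001.


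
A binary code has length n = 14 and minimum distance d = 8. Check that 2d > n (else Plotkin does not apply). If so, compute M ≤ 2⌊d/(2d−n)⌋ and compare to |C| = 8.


Plotkin bound M ≤ 8; given |C| = 8 ≤ bound (satisfied).

Check applicability: 2d = 16, n = 14.
2d − n = 2 > 0, so Plotkin applies.
Compute d/(2d−n) = 8/2 ≈ 4.0000.
⌊d/(2d−n)⌋ = 4.
Plotkin bound: M ≤ 2·4 = 8.
Given |C| = 8, check: satisfied.
This |C| is at the Plotkin bound.


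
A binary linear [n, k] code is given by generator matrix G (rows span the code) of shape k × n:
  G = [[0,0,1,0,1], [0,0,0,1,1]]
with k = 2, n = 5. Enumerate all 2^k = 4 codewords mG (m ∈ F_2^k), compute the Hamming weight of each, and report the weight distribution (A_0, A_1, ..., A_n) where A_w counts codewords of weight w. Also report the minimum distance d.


Weight distribution: A_0 = 1, A_2 = 3. Minimum distance d = 2.

Enumerate all 2^2 = 4 messages m ∈ F_2^2.
For each, compute codeword c = mG in F_2^5, then tally its weight.
  m = 00 → c = 00000, weight = 0.
  m = 10 → c = 00101, weight = 2.
  m = 01 → c = 00011, weight = 2.
  m = 11 → c = 00110, weight = 2.
Tally weights:
  weight 0: 1 codewords.
  weight 2: 3 codewords.
Minimum distance d = smallest w > 0 with A_w > 0 = 2.
Sanity: Σ A_w = 4 = 2^2 = 4 ✓.


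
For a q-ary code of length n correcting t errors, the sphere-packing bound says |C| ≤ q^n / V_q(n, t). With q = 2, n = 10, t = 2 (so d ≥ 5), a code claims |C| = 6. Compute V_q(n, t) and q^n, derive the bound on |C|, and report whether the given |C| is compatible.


V_q(n, t) = 56, q^n = 1024, Hamming bound = 18, |C| = 6 ≤ bound (satisfied).

Step 1: Compute V_q(n, t) = Σ_{j=0}^2 C(n, j) (q−1)^j.
  j = 0: C(10,0)·(1)^0 = 1·1 = 1.
  j = 1: C(10,1)·(1)^1 = 10·1 = 10.
  j = 2: C(10,2)·(1)^2 = 45·1 = 45.
  V_q(n, t) = 1 + 10 + 45 = 56.
Step 2: q^n = 2^10 = 1024.
Step 3: Hamming bound ⌊q^n / V_q(n,t)⌋ = ⌊1024/56⌋ = 18.
Step 4: Compare |C| = 6 to 18: satisfied.
The claimed |C| lies below the Hamming bound.


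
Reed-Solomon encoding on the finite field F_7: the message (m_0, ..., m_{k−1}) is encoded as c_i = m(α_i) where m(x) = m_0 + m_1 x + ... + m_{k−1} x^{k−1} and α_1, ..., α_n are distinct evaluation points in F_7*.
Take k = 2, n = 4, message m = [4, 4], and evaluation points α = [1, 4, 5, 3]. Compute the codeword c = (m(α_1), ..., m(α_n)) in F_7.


c = [1, 6, 3, 2]

Message polynomial: m(x) = 4 + 4·x (mod 7).
For each evaluation point α_i, compute m(α_i) mod 7:
  α_1 = 1: Horner steps 4 → 1, so m(1) = 1.
  α_2 = 4: Horner steps 4 → 6, so m(4) = 6.
  α_3 = 5: Horner steps 4 → 3, so m(5) = 3.
  α_4 = 3: Horner steps 4 → 2, so m(3) = 2.
Codeword c = [1, 6, 3, 2] ∈ F_7^4.


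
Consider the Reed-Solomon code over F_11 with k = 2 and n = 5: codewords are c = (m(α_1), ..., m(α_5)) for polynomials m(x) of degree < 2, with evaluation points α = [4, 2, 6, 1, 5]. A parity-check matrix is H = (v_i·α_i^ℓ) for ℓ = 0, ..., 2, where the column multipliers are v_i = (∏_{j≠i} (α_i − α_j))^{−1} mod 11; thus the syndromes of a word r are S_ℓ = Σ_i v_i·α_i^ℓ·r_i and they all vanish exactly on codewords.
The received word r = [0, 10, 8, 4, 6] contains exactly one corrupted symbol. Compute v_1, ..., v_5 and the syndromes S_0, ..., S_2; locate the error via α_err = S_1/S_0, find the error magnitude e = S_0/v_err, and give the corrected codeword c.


S = (1, 6, 3), error at position 3, error magnitude e = 7, c = [0, 10, 1, 4, 6].

Step 1: column multipliers v_i = (∏_{j≠i}(α_i − α_j))^{−1} mod 11.
  i = 1 (α = 4): (4−2)(4−6)(4−1)(4−5) = 2·(−2)·3·(−1) = 12 ≡ 1, so v_1 = 1^{−1} = 1 (mod 11).
  i = 2 (α = 2): (2−4)(2−6)(2−1)(2−5) = (−2)·(−4)·1·(−3) = −24 ≡ 9, so v_2 = 9^{−1} = 5 (mod 11).
  i = 3 (α = 6): (6−4)(6−2)(6−1)(6−5) = 2·4·5·1 = 40 ≡ 7, so v_3 = 7^{−1} = 8 (mod 11).
  i = 4 (α = 1): (1−4)(1−2)(1−6)(1−5) = (−3)·(−1)·(−5)·(−4) = 60 ≡ 5, so v_4 = 5^{−1} = 9 (mod 11).
  i = 5 (α = 5): (5−4)(5−2)(5−6)(5−1) = 1·3·(−1)·4 = −12 ≡ 10, so v_5 = 10^{−1} = 10 (mod 11).
  v = [1, 5, 8, 9, 10].
Step 2: syndromes of r = [0, 10, 8, 4, 6] (all sums mod 11).
  S_0 = Σ v_i r_i = 1·0 + 5·10 + 8·8 + 9·4 + 10·6 = 210 ≡ 1.
  S_1 = Σ v_i α_i r_i = 1·4·0 + 5·2·10 + 8·6·8 + 9·1·4 + 10·5·6 = 820 ≡ 6.
  α_i^2 mod 11 = [5, 4, 3, 1, 3].
  S_2 = Σ v_i α_i^2 r_i = 1·5·0 + 5·4·10 + 8·3·8 + 9·1·4 + 10·3·6 = 608 ≡ 3.
  S = (1, 6, 3) ≠ 0, so r is not a codeword (an error is present).
Step 3: locate the error. For a single error e at position i, S_ℓ = v_i·e·α_i^ℓ, so α_err = S_1/S_0.
  S_0^{−1} = 1^{−1} = 1 (mod 11), so α_err = 6·1 = 6 ≡ 6 = α_3. Error position i = 3.
  Consistency check: S_2/S_1 = 3·2 = 6 ≡ 6 = α_err ✓ (single-error assumption holds).
Step 4: error magnitude e = S_0/v_3 = S_0·∏_{j≠3}(α_3 − α_j) = 1·7 = 7 ≡ 7 (mod 11).
Step 5: correct position 3: c_3 = r_3 − e = 8 − 7 ≡ 1 (mod 11). Hence c = [0, 10, 1, 4, 6].
  Check: interpolating c through the α_i gives m(x) = 9 + 6·x (degree < 2) with m(α_i) = c_i for every i, so c is indeed a codeword.


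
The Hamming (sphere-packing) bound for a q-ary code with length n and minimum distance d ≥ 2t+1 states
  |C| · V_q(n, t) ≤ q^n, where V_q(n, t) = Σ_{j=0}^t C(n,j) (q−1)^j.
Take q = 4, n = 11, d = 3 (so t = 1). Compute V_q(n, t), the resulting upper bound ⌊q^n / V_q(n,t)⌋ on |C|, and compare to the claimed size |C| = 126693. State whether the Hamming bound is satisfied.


V_q(n, t) = 34, q^n = 4194304, Hamming bound = 123361, |C| = 126693 > bound (violated).

Step 1: Compute V_q(n, t) = Σ_{j=0}^1 C(n, j) (q−1)^j.
  j = 0: C(11,0)·(3)^0 = 1·1 = 1.
  j = 1: C(11,1)·(3)^1 = 11·3 = 33.
  V_q(n, t) = 1 + 33 = 34.
Step 2: q^n = 4^11 = 4194304.
Step 3: Hamming bound ⌊q^n / V_q(n,t)⌋ = ⌊4194304/34⌋ = 123361.
Step 4: Compare |C| = 126693 to 123361: violated.
The claimed |C| lies above the Hamming bound, so no 4-ary code of length 11 with d ≥ 3 can have 126693 codewords.
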